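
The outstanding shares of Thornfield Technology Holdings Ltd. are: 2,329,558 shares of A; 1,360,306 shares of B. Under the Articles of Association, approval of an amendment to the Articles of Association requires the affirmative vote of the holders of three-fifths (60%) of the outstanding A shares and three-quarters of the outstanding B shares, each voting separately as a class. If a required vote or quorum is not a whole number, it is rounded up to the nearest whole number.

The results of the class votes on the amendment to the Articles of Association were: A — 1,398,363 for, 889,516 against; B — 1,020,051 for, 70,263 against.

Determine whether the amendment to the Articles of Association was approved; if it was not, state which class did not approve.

A: 3/5 of 2329558 = 1397734.80, rounded up to 1397735; 1,397,735 required, 1,398,363 in favor — approved.
B: 3/4 of 1360306 = 1020229.50, rounded up to 1020230; 1,020,230 required, 1,020,051 in favor — not approved.

Not approved — the B shares did not give the required vote.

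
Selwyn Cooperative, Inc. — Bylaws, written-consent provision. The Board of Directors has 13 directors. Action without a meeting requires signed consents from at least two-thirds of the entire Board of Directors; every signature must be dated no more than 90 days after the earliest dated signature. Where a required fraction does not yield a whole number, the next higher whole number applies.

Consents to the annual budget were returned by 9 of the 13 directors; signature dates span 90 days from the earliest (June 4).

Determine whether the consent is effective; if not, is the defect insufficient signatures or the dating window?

Effective — both the signature and dating-window requirements are satisfied.

Signatures required: at least two-thirds of 13 — 2/3 of 13 = 8.67, rounded up to 9, so 9 needed; 9 signed. Sufficient.
Dating window: the latest signature is 90 days after the earliest; the limit is 90 days. Within the window.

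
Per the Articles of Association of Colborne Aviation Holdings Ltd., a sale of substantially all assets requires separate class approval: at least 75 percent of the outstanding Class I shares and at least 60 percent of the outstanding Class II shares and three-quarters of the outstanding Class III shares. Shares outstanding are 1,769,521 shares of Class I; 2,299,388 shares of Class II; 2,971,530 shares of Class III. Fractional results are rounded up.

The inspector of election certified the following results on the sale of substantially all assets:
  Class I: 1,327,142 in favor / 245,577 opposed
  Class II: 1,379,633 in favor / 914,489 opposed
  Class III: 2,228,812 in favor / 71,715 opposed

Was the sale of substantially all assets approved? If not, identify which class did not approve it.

Class I: 3/4 of 1769521 = 1327140.75, rounded up to 1327141; 1,327,141 required, 1,327,142 in favor — approved.
Class II: 3/5 of 2299388 = 1379632.80, rounded up to 1379633; 1,379,633 required, 1,379,633 in favor — approved.
Class III: 3/4 of 2971530 = 2228647.50, rounded up to 2228648; 2,228,648 required, 2,228,812 in favor — approved.

Approved — every class gave the required vote.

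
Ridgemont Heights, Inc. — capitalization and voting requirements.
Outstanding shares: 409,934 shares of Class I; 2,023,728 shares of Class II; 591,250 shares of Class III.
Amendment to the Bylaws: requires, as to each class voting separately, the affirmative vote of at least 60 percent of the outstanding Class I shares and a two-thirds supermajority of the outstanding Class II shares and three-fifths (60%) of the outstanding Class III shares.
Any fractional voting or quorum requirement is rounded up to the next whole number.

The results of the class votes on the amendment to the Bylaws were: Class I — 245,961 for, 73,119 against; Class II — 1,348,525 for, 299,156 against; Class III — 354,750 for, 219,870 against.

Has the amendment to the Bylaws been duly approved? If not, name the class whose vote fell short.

Class I: 3/5 of 409934 = 245960.40, rounded up to 245961; 245,961 required, 245,961 in favor — approved.
Class II: 2/3 of 2023728 = 1349152; 1,349,152 required, 1,348,525 in favor — not approved.
Class III: 3/5 of 591250 = 354750; 354,750 required, 354,750 in favor — approved.

Not approved — the Class II shares did not give the required vote.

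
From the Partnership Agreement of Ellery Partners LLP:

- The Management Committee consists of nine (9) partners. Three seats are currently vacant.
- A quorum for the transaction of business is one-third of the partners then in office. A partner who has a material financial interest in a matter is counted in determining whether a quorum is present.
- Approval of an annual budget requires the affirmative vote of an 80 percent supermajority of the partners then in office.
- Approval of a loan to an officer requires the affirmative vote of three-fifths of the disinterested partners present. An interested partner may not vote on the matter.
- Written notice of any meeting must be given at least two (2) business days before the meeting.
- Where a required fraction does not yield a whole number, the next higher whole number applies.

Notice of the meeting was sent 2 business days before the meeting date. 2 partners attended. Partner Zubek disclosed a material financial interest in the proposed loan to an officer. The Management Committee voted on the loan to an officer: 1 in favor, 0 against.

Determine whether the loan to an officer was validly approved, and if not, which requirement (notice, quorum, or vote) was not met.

Valid — all requirements satisfied.

Notice: 2 business days given; 2 required (2 ≥ 2). Satisfied.
Quorum: 2 present (interested partners count toward quorum); quorum is 2. Satisfied.
Vote: the loan to an officer requires three-fifths of the disinterested partners present (2 − 1 = 1). 3/5 of 1 = 0.60, rounded up to 1, so 1 affirmative vote is needed; 1 voted in favor. Satisfied.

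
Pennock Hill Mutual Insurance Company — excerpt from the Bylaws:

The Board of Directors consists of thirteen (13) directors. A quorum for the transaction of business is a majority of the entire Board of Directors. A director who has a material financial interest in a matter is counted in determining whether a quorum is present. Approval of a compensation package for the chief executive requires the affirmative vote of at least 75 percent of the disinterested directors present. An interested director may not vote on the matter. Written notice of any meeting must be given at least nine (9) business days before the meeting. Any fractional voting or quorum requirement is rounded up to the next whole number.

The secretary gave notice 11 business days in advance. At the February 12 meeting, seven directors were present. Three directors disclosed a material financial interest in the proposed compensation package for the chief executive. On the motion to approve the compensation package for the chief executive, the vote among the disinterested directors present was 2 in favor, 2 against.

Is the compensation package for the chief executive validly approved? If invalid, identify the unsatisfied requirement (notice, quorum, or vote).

Invalid — vote requirement not satisfied.

Notice: 11 business days given; 9 required (11 ≥ 9). Satisfied.
Quorum: 7 present (interested directors count toward quorum); quorum is 7. Satisfied.
Vote: the compensation package for the chief executive requires three-fourths of the disinterested directors present (7 − 3 = 4). 3/4 of 4 = 3, so 3 affirmative votes are needed; 2 voted in favor. Not satisfied.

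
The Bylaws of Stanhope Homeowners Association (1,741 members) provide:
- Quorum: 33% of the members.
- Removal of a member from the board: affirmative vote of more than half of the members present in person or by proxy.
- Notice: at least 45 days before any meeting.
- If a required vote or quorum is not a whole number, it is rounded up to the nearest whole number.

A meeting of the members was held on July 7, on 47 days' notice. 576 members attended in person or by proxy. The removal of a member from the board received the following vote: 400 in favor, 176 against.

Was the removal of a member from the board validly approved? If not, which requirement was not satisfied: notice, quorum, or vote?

Notice: 47 days given; 45 required. Satisfied.
Quorum: 33% of 1,741 = 574.53, rounded up to 575; 576 present. Satisfied.
Vote: requires a majority of those present (576); a majority of 576 is 289, so 289 needed; 400 in favor. Satisfied.

Valid — all requirements satisfied.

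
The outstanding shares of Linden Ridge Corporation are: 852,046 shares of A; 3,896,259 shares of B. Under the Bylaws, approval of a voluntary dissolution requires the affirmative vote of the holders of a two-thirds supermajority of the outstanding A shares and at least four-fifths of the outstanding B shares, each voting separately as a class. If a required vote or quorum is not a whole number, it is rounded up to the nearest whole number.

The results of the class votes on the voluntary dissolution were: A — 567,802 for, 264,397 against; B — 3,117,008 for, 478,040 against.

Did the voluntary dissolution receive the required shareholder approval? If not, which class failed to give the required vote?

A: 2/3 of 852046 = 568030.67, rounded up to 568031; 568,031 required, 567,802 in favor — not approved.
B: 4/5 of 3896259 = 3117007.20, rounded up to 3117008; 3,117,008 required, 3,117,008 in favor — approved.

Not approved — the A shares did not give the required vote.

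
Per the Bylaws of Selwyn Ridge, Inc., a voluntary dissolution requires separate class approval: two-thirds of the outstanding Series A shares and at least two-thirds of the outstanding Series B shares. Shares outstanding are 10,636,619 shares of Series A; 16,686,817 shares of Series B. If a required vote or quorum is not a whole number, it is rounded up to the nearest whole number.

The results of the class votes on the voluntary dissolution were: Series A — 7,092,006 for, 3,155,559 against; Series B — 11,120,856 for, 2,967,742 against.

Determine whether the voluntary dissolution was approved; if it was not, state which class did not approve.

Not approved — the Series B shares did not give the required vote.

Series A: 2/3 of 10636619 = 7091079.33, rounded up to 7091080; 7,091,080 required, 7,092,006 in favor — approved.
Series B: 2/3 of 16686817 = 11124544.67, rounded up to 11124545; 11,124,545 required, 11,120,856 in favor — not approved.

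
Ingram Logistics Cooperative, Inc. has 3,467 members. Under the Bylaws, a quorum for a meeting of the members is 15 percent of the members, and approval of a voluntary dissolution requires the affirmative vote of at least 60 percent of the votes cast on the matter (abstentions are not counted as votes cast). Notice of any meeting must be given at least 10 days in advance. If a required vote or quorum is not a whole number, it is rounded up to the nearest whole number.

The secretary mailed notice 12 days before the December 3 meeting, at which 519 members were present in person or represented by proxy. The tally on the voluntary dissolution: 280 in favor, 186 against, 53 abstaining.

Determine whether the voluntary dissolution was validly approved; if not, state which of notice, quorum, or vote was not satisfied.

Invalid — quorum requirement not satisfied.

Notice: 12 days given; 10 required. Satisfied.
Quorum: 15% of 3,467 = 520.05, rounded up to 521; 519 present. Not satisfied.
Vote: requires three-fifths of the votes cast (519 − 53 abstaining = 466); 3/5 of 466 = 279.60, rounded up to 280, so 280 needed; 280 in favor. Satisfied.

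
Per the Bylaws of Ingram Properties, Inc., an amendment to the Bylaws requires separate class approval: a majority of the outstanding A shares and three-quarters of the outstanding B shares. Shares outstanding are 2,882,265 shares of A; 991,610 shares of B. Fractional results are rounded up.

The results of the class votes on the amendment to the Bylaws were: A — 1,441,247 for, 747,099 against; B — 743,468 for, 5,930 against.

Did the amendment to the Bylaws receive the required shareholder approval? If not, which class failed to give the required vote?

A: a majority of 2882265 is 1441133; 1,441,133 required, 1,441,247 in favor — approved.
B: 3/4 of 991610 = 743707.50, rounded up to 743708; 743,708 required, 743,468 in favor — not approved.

Not approved — the B shares did not give the required vote.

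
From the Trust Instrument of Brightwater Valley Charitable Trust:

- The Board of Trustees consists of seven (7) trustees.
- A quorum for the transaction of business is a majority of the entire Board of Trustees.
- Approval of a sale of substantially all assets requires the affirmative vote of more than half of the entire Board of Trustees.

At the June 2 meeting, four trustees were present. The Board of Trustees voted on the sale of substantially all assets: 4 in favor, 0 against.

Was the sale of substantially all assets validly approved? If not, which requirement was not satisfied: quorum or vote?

Valid — all requirements satisfied.

Quorum: 4 present; quorum is 4. Satisfied.
Vote: the sale of substantially all assets requires a majority of the entire Board of Trustees (7). A majority of 7 is 4, so 4 affirmative votes are needed; 4 voted in favor. Satisfied.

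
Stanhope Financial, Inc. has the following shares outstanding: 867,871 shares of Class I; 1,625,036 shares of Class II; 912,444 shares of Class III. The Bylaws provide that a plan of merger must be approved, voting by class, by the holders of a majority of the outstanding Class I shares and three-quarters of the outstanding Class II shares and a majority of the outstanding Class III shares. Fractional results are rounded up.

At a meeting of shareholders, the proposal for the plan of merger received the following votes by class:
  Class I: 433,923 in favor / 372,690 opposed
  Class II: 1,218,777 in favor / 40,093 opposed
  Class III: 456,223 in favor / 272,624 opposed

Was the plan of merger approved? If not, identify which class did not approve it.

Class I: a majority of 867871 is 433936; 433,936 required, 433,923 in favor — not approved.
Class II: 3/4 of 1625036 = 1218777; 1,218,777 required, 1,218,777 in favor — approved.
Class III: a majority of 912444 is 456223; 456,223 required, 456,223 in favor — approved.

Not approved — the Class I shares did not give the required vote.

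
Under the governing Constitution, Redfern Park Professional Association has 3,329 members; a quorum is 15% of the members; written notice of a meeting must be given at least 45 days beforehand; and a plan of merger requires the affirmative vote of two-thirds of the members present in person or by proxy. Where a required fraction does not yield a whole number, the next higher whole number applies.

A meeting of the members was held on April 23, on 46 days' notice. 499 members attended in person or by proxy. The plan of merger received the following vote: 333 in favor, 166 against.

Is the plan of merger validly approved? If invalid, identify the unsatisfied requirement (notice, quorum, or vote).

Notice: 46 days given; 45 required. Satisfied.
Quorum: 15% of 3,329 = 499.35, rounded up to 500; 499 present. Not satisfied.
Vote: requires two-thirds of those present (499); 2/3 of 499 = 332.67, rounded up to 333, so 333 needed; 333 in favor. Satisfied.

Invalid — quorum requirement not satisfied.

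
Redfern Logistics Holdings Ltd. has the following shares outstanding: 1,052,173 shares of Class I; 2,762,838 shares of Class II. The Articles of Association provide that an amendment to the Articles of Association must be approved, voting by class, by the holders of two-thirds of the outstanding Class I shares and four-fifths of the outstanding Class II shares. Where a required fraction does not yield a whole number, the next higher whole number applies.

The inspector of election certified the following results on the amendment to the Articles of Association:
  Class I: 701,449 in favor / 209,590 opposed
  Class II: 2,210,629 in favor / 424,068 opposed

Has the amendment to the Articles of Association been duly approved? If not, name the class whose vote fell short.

Class I: 2/3 of 1052173 = 701448.67, rounded up to 701449; 701,449 required, 701,449 in favor — approved.
Class II: 4/5 of 2762838 = 2210270.40, rounded up to 2210271; 2,210,271 required, 2,210,629 in favor — approved.

Approved — every class gave the required vote.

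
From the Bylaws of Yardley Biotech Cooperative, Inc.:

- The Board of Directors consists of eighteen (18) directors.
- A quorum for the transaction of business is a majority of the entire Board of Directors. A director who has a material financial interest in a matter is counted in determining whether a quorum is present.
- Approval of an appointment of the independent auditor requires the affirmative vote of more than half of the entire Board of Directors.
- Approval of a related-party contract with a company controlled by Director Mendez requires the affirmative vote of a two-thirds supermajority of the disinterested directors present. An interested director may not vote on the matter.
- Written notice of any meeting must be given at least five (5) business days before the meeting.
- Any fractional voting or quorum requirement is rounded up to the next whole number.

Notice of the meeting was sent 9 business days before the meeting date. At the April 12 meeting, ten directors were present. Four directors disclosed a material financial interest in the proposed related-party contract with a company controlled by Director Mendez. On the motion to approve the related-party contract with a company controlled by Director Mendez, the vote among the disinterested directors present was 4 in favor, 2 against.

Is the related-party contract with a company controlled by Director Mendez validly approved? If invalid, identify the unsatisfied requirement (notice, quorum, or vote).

Valid — all requirements satisfied.

Notice: 9 business days given; 5 required (9 ≥ 5). Satisfied.
Quorum: 10 present (interested directors count toward quorum); quorum is 10. Satisfied.
Vote: the related-party contract with a company controlled by Director Mendez requires two-thirds of the disinterested directors present (10 − 4 = 6). 2/3 of 6 = 4, so 4 affirmative votes are needed; 4 voted in favor. Satisfied.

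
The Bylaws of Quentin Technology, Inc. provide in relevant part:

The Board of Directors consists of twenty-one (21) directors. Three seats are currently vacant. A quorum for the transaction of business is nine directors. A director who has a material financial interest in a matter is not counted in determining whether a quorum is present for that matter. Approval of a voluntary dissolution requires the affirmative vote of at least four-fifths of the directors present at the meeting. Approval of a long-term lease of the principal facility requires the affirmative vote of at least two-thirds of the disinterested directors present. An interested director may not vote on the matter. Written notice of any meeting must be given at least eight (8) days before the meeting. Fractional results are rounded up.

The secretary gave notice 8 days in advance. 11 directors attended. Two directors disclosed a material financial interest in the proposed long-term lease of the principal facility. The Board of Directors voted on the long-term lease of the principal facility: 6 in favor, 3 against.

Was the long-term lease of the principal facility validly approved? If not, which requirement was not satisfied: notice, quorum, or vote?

Valid — all requirements satisfied.

Notice: 8 days given; 8 required (8 ≥ 8). Satisfied.
Quorum: 11 present, but the 2 interested directors do not count, leaving 9. Quorum is 9. Satisfied.
Vote: the long-term lease of the principal facility requires two-thirds of the disinterested directors present (11 − 2 = 9). 2/3 of 9 = 6, so 6 affirmative votes are needed; 6 voted in favor. Satisfied.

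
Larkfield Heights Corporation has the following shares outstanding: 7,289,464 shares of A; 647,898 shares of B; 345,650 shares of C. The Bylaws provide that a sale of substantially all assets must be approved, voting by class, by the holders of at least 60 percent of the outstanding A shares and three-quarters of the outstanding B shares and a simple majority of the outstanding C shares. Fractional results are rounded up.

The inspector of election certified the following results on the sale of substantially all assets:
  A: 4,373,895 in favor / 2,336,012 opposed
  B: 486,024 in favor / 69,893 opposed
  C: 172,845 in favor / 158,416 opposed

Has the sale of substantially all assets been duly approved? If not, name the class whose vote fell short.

A: 3/5 of 7289464 = 4373678.40, rounded up to 4373679; 4,373,679 required, 4,373,895 in favor — approved.
B: 3/4 of 647898 = 485923.50, rounded up to 485924; 485,924 required, 486,024 in favor — approved.
C: a majority of 345650 is 172826; 172,826 required, 172,845 in favor — approved.

Approved — every class gave the required vote.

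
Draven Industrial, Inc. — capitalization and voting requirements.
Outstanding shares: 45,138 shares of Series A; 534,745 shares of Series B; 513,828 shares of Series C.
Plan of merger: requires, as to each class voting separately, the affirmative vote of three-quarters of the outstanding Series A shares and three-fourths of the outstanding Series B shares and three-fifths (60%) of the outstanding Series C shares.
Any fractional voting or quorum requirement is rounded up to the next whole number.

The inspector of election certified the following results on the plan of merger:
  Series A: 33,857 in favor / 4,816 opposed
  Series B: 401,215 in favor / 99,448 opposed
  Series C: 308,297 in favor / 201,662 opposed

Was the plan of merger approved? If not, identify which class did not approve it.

Approved — every class gave the required vote.

Series A: 3/4 of 45138 = 33853.50, rounded up to 33854; 33,854 required, 33,857 in favor — approved.
Series B: 3/4 of 534745 = 401058.75, rounded up to 401059; 401,059 required, 401,215 in favor — approved.
Series C: 3/5 of 513828 = 308296.80, rounded up to 308297; 308,297 required, 308,297 in favor — approved.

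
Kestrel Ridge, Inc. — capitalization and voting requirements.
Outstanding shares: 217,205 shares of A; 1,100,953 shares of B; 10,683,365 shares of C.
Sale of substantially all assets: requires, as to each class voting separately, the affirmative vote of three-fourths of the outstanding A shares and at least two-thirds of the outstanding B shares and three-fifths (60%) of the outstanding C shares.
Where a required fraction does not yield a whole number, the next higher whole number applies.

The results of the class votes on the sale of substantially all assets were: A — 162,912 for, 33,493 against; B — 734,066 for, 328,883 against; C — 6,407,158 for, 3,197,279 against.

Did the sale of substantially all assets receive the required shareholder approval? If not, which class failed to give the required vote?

A: 3/4 of 217205 = 162903.75, rounded up to 162904; 162,904 required, 162,912 in favor — approved.
B: 2/3 of 1100953 = 733968.67, rounded up to 733969; 733,969 required, 734,066 in favor — approved.
C: 3/5 of 10683365 = 6410019; 6,410,019 required, 6,407,158 in favor — not approved.

Not approved — the C shares did not give the required vote.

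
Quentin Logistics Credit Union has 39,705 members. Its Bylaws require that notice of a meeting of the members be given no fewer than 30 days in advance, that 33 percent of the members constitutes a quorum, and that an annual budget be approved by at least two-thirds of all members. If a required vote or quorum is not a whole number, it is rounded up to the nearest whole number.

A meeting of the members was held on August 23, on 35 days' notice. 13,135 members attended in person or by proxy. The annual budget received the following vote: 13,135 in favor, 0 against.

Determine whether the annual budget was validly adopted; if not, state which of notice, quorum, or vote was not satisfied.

Notice: 35 days given; 30 required. Satisfied.
Quorum: 33% of 39,705 = 13,102.65, rounded up to 13,103; 13,135 present. Satisfied.
Vote: requires two-thirds of all members (39,705); 2/3 of 39705 = 26470, so 26,470 needed; 13,135 in favor. Not satisfied.

Invalid — vote requirement not satisfied.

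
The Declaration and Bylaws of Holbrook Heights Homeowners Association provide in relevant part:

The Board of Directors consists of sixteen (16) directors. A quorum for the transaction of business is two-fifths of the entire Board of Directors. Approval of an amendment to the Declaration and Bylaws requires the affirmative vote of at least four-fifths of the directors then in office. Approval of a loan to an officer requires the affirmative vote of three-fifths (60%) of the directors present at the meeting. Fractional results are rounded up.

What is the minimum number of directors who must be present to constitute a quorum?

7

2/5 of 16 = 6.40, rounded up to 7.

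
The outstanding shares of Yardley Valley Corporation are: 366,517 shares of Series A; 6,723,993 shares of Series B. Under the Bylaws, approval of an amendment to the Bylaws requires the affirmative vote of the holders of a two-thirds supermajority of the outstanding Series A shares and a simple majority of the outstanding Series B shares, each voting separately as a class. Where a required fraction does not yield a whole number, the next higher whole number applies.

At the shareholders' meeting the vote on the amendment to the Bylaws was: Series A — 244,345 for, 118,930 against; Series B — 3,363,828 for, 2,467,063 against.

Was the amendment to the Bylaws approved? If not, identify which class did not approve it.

Series A: 2/3 of 366517 = 244344.67, rounded up to 244345; 244,345 required, 244,345 in favor — approved.
Series B: a majority of 6723993 is 3361997; 3,361,997 required, 3,363,828 in favor — approved.

Approved — every class gave the required vote.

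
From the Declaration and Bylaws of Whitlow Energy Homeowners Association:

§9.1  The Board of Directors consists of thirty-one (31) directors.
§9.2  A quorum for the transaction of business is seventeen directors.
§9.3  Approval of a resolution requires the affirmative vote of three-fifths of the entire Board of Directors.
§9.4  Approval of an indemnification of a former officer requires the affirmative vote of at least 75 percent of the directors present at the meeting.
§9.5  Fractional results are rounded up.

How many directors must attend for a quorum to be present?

17

The quorum is fixed at 17.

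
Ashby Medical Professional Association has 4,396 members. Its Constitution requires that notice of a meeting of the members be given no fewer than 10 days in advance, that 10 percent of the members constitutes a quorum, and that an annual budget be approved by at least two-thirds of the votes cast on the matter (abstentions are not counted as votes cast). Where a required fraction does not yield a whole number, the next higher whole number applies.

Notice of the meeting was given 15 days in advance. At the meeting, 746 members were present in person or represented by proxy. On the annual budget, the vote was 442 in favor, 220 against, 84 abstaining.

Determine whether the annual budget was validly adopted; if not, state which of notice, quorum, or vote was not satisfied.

Valid — all requirements satisfied.

Notice: 15 days given; 10 required. Satisfied.
Quorum: 10% of 4,396 = 439.60, rounded up to 440; 746 present. Satisfied.
Vote: requires two-thirds of the votes cast (746 − 84 abstaining = 662); 2/3 of 662 = 441.33, rounded up to 442, so 442 needed; 442 in favor. Satisfied.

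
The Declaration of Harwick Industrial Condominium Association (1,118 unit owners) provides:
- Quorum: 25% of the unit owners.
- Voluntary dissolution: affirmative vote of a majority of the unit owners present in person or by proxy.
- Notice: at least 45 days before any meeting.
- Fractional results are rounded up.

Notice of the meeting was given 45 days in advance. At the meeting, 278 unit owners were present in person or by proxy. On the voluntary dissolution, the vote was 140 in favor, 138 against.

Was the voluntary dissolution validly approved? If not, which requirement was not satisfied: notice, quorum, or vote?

Notice: 45 days given; 45 required. Satisfied.
Quorum: 25% of 1,118 = 279.50, rounded up to 280; 278 present. Not satisfied.
Vote: requires a majority of those present (278); a majority of 278 is 140, so 140 needed; 140 in favor. Satisfied.

Invalid — quorum requirement not satisfied.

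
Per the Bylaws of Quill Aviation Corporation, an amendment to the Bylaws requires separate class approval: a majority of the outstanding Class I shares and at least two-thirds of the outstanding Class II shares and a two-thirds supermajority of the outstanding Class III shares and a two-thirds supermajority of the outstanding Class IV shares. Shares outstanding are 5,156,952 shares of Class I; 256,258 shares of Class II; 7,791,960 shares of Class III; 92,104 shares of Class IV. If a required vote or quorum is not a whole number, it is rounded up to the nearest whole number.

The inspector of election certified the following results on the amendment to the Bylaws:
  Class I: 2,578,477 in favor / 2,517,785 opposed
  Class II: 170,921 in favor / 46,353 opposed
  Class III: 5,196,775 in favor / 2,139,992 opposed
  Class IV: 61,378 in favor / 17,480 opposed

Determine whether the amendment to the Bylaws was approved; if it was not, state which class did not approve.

Class I: a majority of 5156952 is 2578477; 2,578,477 required, 2,578,477 in favor — approved.
Class II: 2/3 of 256258 = 170838.67, rounded up to 170839; 170,839 required, 170,921 in favor — approved.
Class III: 2/3 of 7791960 = 5194640; 5,194,640 required, 5,196,775 in favor — approved.
Class IV: 2/3 of 92104 = 61402.67, rounded up to 61403; 61,403 required, 61,378 in favor — not approved.

Not approved — the Class IV shares did not give the required vote.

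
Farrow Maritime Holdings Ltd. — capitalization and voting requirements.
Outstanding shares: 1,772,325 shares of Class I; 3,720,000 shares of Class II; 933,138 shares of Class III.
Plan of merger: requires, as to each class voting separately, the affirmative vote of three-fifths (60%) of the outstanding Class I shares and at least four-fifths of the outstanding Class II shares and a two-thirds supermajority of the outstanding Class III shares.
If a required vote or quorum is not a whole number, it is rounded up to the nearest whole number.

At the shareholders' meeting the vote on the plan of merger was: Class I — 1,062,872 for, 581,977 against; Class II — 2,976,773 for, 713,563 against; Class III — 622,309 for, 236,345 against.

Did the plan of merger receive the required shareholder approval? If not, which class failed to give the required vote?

Not approved — the Class I shares did not give the required vote.

Class I: 3/5 of 1772325 = 1063395; 1,063,395 required, 1,062,872 in favor — not approved.
Class II: 4/5 of 3720000 = 2976000; 2,976,000 required, 2,976,773 in favor — approved.
Class III: 2/3 of 933138 = 622092; 622,092 required, 622,309 in favor — approved.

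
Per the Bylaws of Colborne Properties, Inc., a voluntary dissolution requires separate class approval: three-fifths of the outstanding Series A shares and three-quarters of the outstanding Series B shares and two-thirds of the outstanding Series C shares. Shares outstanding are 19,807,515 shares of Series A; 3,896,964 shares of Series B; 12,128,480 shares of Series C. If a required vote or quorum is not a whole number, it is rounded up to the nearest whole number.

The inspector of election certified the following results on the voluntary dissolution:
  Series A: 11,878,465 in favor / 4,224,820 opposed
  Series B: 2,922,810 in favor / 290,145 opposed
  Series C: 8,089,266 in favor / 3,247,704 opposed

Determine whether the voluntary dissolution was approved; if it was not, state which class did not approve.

Not approved — the Series A shares did not give the required vote.

Series A: 3/5 of 19807515 = 11884509; 11,884,509 required, 11,878,465 in favor — not approved.
Series B: 3/4 of 3896964 = 2922723; 2,922,723 required, 2,922,810 in favor — approved.
Series C: 2/3 of 12128480 = 8085653.33, rounded up to 8085654; 8,085,654 required, 8,089,266 in favor — approved.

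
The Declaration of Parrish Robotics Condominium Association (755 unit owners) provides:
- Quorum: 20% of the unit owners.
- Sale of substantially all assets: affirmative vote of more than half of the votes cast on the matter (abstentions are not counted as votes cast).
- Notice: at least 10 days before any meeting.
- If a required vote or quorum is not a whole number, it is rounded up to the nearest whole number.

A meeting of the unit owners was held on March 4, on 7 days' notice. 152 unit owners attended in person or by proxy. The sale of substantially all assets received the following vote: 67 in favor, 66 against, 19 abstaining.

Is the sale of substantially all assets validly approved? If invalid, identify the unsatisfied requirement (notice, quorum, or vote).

Notice: 7 days given; 10 required. Not satisfied.
Quorum: 20% of 755 = 151; 152 present. Satisfied.
Vote: requires a majority of the votes cast (152 − 19 abstaining = 133); a majority of 133 is 67, so 67 needed; 67 in favor. Satisfied.

Invalid — notice requirement not satisfied.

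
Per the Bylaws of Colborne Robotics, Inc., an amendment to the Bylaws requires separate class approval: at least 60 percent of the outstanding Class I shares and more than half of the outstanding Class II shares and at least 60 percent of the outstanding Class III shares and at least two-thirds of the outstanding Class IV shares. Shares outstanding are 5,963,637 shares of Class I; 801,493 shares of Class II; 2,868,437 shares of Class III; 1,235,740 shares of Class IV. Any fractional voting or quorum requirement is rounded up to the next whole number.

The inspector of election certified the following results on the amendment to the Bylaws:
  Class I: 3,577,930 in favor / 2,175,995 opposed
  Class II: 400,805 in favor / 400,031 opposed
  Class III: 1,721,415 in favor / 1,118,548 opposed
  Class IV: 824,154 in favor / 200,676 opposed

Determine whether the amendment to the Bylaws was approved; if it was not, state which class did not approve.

Class I: 3/5 of 5963637 = 3578182.20, rounded up to 3578183; 3,578,183 required, 3,577,930 in favor — not approved.
Class II: a majority of 801493 is 400747; 400,747 required, 400,805 in favor — approved.
Class III: 3/5 of 2868437 = 1721062.20, rounded up to 1721063; 1,721,063 required, 1,721,415 in favor — approved.
Class IV: 2/3 of 1235740 = 823826.67, rounded up to 823827; 823,827 required, 824,154 in favor — approved.

Not approved — the Class I shares did not give the required vote.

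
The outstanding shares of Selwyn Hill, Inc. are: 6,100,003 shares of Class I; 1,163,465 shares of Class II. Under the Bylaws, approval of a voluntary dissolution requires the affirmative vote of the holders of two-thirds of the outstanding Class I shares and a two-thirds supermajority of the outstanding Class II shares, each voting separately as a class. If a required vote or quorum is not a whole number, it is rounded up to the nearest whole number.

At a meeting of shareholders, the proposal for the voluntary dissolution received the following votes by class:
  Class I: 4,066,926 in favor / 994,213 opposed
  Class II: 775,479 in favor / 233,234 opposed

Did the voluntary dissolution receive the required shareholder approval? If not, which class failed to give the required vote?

Class I: 2/3 of 6100003 = 4066668.67, rounded up to 4066669; 4,066,669 required, 4,066,926 in favor — approved.
Class II: 2/3 of 1163465 = 775643.33, rounded up to 775644; 775,644 required, 775,479 in favor — not approved.

Not approved — the Class II shares did not give the required vote.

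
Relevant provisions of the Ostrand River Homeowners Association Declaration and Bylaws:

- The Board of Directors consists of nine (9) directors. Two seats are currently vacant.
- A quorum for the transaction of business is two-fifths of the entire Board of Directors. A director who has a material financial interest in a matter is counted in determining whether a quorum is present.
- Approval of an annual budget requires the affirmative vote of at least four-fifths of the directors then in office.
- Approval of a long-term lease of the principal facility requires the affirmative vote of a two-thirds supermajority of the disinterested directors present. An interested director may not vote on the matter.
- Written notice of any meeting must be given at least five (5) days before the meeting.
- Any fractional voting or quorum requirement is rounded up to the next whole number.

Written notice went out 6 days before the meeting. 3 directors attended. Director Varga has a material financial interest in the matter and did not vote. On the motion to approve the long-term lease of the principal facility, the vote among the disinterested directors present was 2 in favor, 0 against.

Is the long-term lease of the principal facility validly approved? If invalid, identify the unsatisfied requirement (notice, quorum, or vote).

Notice: 6 days given; 5 required (6 ≥ 5). Satisfied.
Quorum: 3 present (interested directors count toward quorum); quorum is 4. Not satisfied.
Vote: the long-term lease of the principal facility requires two-thirds of the disinterested directors present (3 − 1 = 2). 2/3 of 2 = 1.33, rounded up to 2, so 2 affirmative votes are needed; 2 voted in favor. Satisfied. (Moot — without a quorum no business can be validly transacted.)

Invalid — quorum requirement not satisfied.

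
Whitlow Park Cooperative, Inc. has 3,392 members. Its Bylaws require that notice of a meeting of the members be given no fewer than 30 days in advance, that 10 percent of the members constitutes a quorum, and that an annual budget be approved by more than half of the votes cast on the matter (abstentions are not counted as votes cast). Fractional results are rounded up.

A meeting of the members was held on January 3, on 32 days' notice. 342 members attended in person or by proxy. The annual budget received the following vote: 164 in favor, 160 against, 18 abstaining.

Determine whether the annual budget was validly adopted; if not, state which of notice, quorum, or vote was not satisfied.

Valid — all requirements satisfied.

Notice: 32 days given; 30 required. Satisfied.
Quorum: 10% of 3,392 = 339.20, rounded up to 340; 342 present. Satisfied.
Vote: requires a majority of the votes cast (342 − 18 abstaining = 324); a majority of 324 is 163, so 163 needed; 164 in favor. Satisfied.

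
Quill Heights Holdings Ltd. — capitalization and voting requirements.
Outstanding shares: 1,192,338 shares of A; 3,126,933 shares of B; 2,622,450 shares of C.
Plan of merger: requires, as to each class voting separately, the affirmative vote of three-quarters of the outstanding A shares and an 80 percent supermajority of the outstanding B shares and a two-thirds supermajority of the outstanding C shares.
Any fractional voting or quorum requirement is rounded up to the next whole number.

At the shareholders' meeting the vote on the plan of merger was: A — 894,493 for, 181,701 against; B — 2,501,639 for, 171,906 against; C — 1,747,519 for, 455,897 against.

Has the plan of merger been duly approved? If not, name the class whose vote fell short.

A: 3/4 of 1192338 = 894253.50, rounded up to 894254; 894,254 required, 894,493 in favor — approved.
B: 4/5 of 3126933 = 2501546.40, rounded up to 2501547; 2,501,547 required, 2,501,639 in favor — approved.
C: 2/3 of 2622450 = 1748300; 1,748,300 required, 1,747,519 in favor — not approved.

Not approved — the C shares did not give the required vote.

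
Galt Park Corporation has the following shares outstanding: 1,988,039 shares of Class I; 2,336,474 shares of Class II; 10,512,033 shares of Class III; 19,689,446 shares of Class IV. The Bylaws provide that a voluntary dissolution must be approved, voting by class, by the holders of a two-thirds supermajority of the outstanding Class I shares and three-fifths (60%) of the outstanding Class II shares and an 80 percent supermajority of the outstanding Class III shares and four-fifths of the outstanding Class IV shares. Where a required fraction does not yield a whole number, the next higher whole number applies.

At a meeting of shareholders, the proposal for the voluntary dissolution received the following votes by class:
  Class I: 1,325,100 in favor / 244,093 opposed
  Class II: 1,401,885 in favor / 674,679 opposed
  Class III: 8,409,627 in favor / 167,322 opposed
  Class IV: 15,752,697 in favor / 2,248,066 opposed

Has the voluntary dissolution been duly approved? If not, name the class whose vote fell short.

Class I: 2/3 of 1988039 = 1325359.33, rounded up to 1325360; 1,325,360 required, 1,325,100 in favor — not approved.
Class II: 3/5 of 2336474 = 1401884.40, rounded up to 1401885; 1,401,885 required, 1,401,885 in favor — approved.
Class III: 4/5 of 10512033 = 8409626.40, rounded up to 8409627; 8,409,627 required, 8,409,627 in favor — approved.
Class IV: 4/5 of 19689446 = 15751556.80, rounded up to 15751557; 15,751,557 required, 15,752,697 in favor — approved.

Not approved — the Class I shares did not give the required vote.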